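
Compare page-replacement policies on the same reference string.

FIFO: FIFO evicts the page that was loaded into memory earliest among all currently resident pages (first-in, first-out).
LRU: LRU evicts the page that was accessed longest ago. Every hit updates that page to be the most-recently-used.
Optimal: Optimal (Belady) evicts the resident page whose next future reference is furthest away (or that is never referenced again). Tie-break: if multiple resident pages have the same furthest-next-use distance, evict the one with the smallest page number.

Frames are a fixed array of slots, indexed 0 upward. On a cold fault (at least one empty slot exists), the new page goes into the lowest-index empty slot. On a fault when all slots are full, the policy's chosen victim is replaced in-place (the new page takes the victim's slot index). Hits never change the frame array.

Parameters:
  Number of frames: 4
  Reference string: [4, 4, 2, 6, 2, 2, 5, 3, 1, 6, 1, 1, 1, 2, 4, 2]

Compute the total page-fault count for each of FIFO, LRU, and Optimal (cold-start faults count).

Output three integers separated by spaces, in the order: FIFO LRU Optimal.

--- FIFO ---
  step 0: ref 4 -> FAULT, frames=[4,-,-,-] (faults so far: 1)
  step 1: ref 4 -> HIT, frames=[4,-,-,-] (faults so far: 1)
  step 2: ref 2 -> FAULT, frames=[4,2,-,-] (faults so far: 2)
  step 3: ref 6 -> FAULT, frames=[4,2,6,-] (faults so far: 3)
  step 4: ref 2 -> HIT, frames=[4,2,6,-] (faults so far: 3)
  step 5: ref 2 -> HIT, frames=[4,2,6,-] (faults so far: 3)
  step 6: ref 5 -> FAULT, frames=[4,2,6,5] (faults so far: 4)
  step 7: ref 3 -> FAULT, evict 4, frames=[3,2,6,5] (faults so far: 5)
  step 8: ref 1 -> FAULT, evict 2, frames=[3,1,6,5] (faults so far: 6)
  step 9: ref 6 -> HIT, frames=[3,1,6,5] (faults so far: 6)
  step 10: ref 1 -> HIT, frames=[3,1,6,5] (faults so far: 6)
  step 11: ref 1 -> HIT, frames=[3,1,6,5] (faults so far: 6)
  step 12: ref 1 -> HIT, frames=[3,1,6,5] (faults so far: 6)
  step 13: ref 2 -> FAULT, evict 6, frames=[3,1,2,5] (faults so far: 7)
  step 14: ref 4 -> FAULT, evict 5, frames=[3,1,2,4] (faults so far: 8)
  step 15: ref 2 -> HIT, frames=[3,1,2,4] (faults so far: 8)
  FIFO total faults: 8
--- LRU ---
  step 0: ref 4 -> FAULT, frames=[4,-,-,-] (faults so far: 1)
  step 1: ref 4 -> HIT, frames=[4,-,-,-] (faults so far: 1)
  step 2: ref 2 -> FAULT, frames=[4,2,-,-] (faults so far: 2)
  step 3: ref 6 -> FAULT, frames=[4,2,6,-] (faults so far: 3)
  step 4: ref 2 -> HIT, frames=[4,2,6,-] (faults so far: 3)
  step 5: ref 2 -> HIT, frames=[4,2,6,-] (faults so far: 3)
  step 6: ref 5 -> FAULT, frames=[4,2,6,5] (faults so far: 4)
  step 7: ref 3 -> FAULT, evict 4, frames=[3,2,6,5] (faults so far: 5)
  step 8: ref 1 -> FAULT, evict 6, frames=[3,2,1,5] (faults so far: 6)
  step 9: ref 6 -> FAULT, evict 2, frames=[3,6,1,5] (faults so far: 7)
  step 10: ref 1 -> HIT, frames=[3,6,1,5] (faults so far: 7)
  step 11: ref 1 -> HIT, frames=[3,6,1,5] (faults so far: 7)
  step 12: ref 1 -> HIT, frames=[3,6,1,5] (faults so far: 7)
  step 13: ref 2 -> FAULT, evict 5, frames=[3,6,1,2] (faults so far: 8)
  step 14: ref 4 -> FAULT, evict 3, frames=[4,6,1,2] (faults so far: 9)
  step 15: ref 2 -> HIT, frames=[4,6,1,2] (faults so far: 9)
  LRU total faults: 9
--- Optimal ---
  step 0: ref 4 -> FAULT, frames=[4,-,-,-] (faults so far: 1)
  step 1: ref 4 -> HIT, frames=[4,-,-,-] (faults so far: 1)
  step 2: ref 2 -> FAULT, frames=[4,2,-,-] (faults so far: 2)
  step 3: ref 6 -> FAULT, frames=[4,2,6,-] (faults so far: 3)
  step 4: ref 2 -> HIT, frames=[4,2,6,-] (faults so far: 3)
  step 5: ref 2 -> HIT, frames=[4,2,6,-] (faults so far: 3)
  step 6: ref 5 -> FAULT, frames=[4,2,6,5] (faults so far: 4)
  step 7: ref 3 -> FAULT, evict 5, frames=[4,2,6,3] (faults so far: 5)
  step 8: ref 1 -> FAULT, evict 3, frames=[4,2,6,1] (faults so far: 6)
  step 9: ref 6 -> HIT, frames=[4,2,6,1] (faults so far: 6)
  step 10: ref 1 -> HIT, frames=[4,2,6,1] (faults so far: 6)
  step 11: ref 1 -> HIT, frames=[4,2,6,1] (faults so far: 6)
  step 12: ref 1 -> HIT, frames=[4,2,6,1] (faults so far: 6)
  step 13: ref 2 -> HIT, frames=[4,2,6,1] (faults so far: 6)
  step 14: ref 4 -> HIT, frames=[4,2,6,1] (faults so far: 6)
  step 15: ref 2 -> HIT, frames=[4,2,6,1] (faults so far: 6)
  Optimal total faults: 6

Answer: 8 9 6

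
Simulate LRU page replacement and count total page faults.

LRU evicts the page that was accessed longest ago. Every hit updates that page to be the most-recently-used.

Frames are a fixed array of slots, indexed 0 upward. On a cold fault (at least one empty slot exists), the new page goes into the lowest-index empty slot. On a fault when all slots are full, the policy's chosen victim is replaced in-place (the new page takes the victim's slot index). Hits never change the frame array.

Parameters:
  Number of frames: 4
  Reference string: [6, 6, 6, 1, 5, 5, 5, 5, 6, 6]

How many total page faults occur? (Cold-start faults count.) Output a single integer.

Answer: 3

Derivation:
Step 0: ref 6 → FAULT, frames=[6,-,-,-]
Step 1: ref 6 → HIT, frames=[6,-,-,-]
Step 2: ref 6 → HIT, frames=[6,-,-,-]
Step 3: ref 1 → FAULT, frames=[6,1,-,-]
Step 4: ref 5 → FAULT, frames=[6,1,5,-]
Step 5: ref 5 → HIT, frames=[6,1,5,-]
Step 6: ref 5 → HIT, frames=[6,1,5,-]
Step 7: ref 5 → HIT, frames=[6,1,5,-]
Step 8: ref 6 → HIT, frames=[6,1,5,-]
Step 9: ref 6 → HIT, frames=[6,1,5,-]
Total faults: 3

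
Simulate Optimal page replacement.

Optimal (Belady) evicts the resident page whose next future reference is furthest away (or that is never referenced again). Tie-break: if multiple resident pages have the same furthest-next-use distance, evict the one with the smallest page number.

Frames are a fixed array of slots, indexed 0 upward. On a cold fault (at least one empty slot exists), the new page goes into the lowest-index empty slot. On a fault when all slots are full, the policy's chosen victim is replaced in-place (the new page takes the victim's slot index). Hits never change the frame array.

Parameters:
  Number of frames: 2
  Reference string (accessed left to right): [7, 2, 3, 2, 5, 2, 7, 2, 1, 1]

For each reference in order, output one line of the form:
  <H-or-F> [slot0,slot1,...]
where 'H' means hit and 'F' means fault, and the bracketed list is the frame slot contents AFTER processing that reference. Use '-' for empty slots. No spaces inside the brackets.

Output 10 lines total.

F [7,-]
F [7,2]
F [3,2]
H [3,2]
F [5,2]
H [5,2]
F [7,2]
H [7,2]
F [7,1]
H [7,1]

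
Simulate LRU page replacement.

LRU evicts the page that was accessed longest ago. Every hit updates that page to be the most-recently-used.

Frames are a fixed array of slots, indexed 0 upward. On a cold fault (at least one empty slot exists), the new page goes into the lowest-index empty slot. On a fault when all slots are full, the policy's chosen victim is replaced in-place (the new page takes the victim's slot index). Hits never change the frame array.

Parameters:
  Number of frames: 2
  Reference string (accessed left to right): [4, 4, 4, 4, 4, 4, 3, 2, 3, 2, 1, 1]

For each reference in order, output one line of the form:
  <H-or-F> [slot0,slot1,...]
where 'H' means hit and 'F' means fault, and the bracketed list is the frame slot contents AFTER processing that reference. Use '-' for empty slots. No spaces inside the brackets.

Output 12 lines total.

F [4,-]
H [4,-]
H [4,-]
H [4,-]
H [4,-]
H [4,-]
F [4,3]
F [2,3]
H [2,3]
H [2,3]
F [2,1]
H [2,1]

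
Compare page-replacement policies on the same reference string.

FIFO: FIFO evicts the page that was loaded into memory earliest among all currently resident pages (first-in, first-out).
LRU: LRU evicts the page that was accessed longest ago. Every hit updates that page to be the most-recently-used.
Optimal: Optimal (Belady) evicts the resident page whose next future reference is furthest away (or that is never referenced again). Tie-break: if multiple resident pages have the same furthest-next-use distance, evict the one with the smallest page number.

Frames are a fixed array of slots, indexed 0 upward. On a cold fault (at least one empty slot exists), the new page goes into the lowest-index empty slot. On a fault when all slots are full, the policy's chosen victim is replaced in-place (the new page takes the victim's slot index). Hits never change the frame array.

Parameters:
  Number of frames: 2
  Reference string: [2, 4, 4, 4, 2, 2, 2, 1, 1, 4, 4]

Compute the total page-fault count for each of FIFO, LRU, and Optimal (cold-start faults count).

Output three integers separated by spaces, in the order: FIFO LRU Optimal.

Answer: 3 4 3

Derivation:
--- FIFO ---
  step 0: ref 2 -> FAULT, frames=[2,-] (faults so far: 1)
  step 1: ref 4 -> FAULT, frames=[2,4] (faults so far: 2)
  step 2: ref 4 -> HIT, frames=[2,4] (faults so far: 2)
  step 3: ref 4 -> HIT, frames=[2,4] (faults so far: 2)
  step 4: ref 2 -> HIT, frames=[2,4] (faults so far: 2)
  step 5: ref 2 -> HIT, frames=[2,4] (faults so far: 2)
  step 6: ref 2 -> HIT, frames=[2,4] (faults so far: 2)
  step 7: ref 1 -> FAULT, evict 2, frames=[1,4] (faults so far: 3)
  step 8: ref 1 -> HIT, frames=[1,4] (faults so far: 3)
  step 9: ref 4 -> HIT, frames=[1,4] (faults so far: 3)
  step 10: ref 4 -> HIT, frames=[1,4] (faults so far: 3)
  FIFO total faults: 3
--- LRU ---
  step 0: ref 2 -> FAULT, frames=[2,-] (faults so far: 1)
  step 1: ref 4 -> FAULT, frames=[2,4] (faults so far: 2)
  step 2: ref 4 -> HIT, frames=[2,4] (faults so far: 2)
  step 3: ref 4 -> HIT, frames=[2,4] (faults so far: 2)
  step 4: ref 2 -> HIT, frames=[2,4] (faults so far: 2)
  step 5: ref 2 -> HIT, frames=[2,4] (faults so far: 2)
  step 6: ref 2 -> HIT, frames=[2,4] (faults so far: 2)
  step 7: ref 1 -> FAULT, evict 4, frames=[2,1] (faults so far: 3)
  step 8: ref 1 -> HIT, frames=[2,1] (faults so far: 3)
  step 9: ref 4 -> FAULT, evict 2, frames=[4,1] (faults so far: 4)
  step 10: ref 4 -> HIT, frames=[4,1] (faults so far: 4)
  LRU total faults: 4
--- Optimal ---
  step 0: ref 2 -> FAULT, frames=[2,-] (faults so far: 1)
  step 1: ref 4 -> FAULT, frames=[2,4] (faults so far: 2)
  step 2: ref 4 -> HIT, frames=[2,4] (faults so far: 2)
  step 3: ref 4 -> HIT, frames=[2,4] (faults so far: 2)
  step 4: ref 2 -> HIT, frames=[2,4] (faults so far: 2)
  step 5: ref 2 -> HIT, frames=[2,4] (faults so far: 2)
  step 6: ref 2 -> HIT, frames=[2,4] (faults so far: 2)
  step 7: ref 1 -> FAULT, evict 2, frames=[1,4] (faults so far: 3)
  step 8: ref 1 -> HIT, frames=[1,4] (faults so far: 3)
  step 9: ref 4 -> HIT, frames=[1,4] (faults so far: 3)
  step 10: ref 4 -> HIT, frames=[1,4] (faults so far: 3)
  Optimal total faults: 3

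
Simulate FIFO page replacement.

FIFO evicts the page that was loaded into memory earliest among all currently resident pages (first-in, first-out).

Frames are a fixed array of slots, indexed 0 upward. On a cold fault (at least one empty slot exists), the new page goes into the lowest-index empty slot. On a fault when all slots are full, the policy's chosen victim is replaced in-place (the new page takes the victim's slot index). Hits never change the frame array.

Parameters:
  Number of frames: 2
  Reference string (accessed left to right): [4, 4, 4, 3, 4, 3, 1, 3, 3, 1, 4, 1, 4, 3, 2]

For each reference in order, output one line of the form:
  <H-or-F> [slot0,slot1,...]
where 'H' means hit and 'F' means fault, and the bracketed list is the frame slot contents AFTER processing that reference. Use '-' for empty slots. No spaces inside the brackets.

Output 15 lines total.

F [4,-]
H [4,-]
H [4,-]
F [4,3]
H [4,3]
H [4,3]
F [1,3]
H [1,3]
H [1,3]
H [1,3]
F [1,4]
H [1,4]
H [1,4]
F [3,4]
F [3,2]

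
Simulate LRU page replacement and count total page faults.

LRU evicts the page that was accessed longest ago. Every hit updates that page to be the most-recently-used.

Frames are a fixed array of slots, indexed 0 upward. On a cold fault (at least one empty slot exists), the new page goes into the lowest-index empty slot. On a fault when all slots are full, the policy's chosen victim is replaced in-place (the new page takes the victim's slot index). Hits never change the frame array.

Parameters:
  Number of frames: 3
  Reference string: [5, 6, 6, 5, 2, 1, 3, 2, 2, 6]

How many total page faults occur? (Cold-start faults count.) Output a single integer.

Answer: 6

Derivation:
Step 0: ref 5 → FAULT, frames=[5,-,-]
Step 1: ref 6 → FAULT, frames=[5,6,-]
Step 2: ref 6 → HIT, frames=[5,6,-]
Step 3: ref 5 → HIT, frames=[5,6,-]
Step 4: ref 2 → FAULT, frames=[5,6,2]
Step 5: ref 1 → FAULT (evict 6), frames=[5,1,2]
Step 6: ref 3 → FAULT (evict 5), frames=[3,1,2]
Step 7: ref 2 → HIT, frames=[3,1,2]
Step 8: ref 2 → HIT, frames=[3,1,2]
Step 9: ref 6 → FAULT (evict 1), frames=[3,6,2]
Total faults: 6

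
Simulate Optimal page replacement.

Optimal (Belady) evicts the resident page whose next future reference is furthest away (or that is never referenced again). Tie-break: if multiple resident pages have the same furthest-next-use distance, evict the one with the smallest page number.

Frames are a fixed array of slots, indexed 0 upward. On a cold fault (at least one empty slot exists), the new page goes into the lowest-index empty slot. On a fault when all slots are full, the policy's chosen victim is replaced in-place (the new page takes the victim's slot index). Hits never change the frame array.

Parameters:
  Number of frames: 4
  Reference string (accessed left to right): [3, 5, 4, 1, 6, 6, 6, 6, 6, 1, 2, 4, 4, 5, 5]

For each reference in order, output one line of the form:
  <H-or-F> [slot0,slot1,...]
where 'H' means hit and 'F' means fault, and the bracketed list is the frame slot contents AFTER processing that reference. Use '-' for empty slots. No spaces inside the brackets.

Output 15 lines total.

F [3,-,-,-]
F [3,5,-,-]
F [3,5,4,-]
F [3,5,4,1]
F [6,5,4,1]
H [6,5,4,1]
H [6,5,4,1]
H [6,5,4,1]
H [6,5,4,1]
H [6,5,4,1]
F [6,5,4,2]
H [6,5,4,2]
H [6,5,4,2]
H [6,5,4,2]
H [6,5,4,2]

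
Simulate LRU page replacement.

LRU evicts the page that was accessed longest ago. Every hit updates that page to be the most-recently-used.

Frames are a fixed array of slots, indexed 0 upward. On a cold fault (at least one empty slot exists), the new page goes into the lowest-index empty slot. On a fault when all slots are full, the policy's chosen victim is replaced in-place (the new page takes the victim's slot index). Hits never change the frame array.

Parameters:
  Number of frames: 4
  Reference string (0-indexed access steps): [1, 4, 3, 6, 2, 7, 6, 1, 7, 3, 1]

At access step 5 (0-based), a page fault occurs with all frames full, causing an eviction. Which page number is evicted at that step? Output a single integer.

Answer: 4

Derivation:
Step 0: ref 1 -> FAULT, frames=[1,-,-,-]
Step 1: ref 4 -> FAULT, frames=[1,4,-,-]
Step 2: ref 3 -> FAULT, frames=[1,4,3,-]
Step 3: ref 6 -> FAULT, frames=[1,4,3,6]
Step 4: ref 2 -> FAULT, evict 1, frames=[2,4,3,6]
Step 5: ref 7 -> FAULT, evict 4, frames=[2,7,3,6]
At step 5: evicted page 4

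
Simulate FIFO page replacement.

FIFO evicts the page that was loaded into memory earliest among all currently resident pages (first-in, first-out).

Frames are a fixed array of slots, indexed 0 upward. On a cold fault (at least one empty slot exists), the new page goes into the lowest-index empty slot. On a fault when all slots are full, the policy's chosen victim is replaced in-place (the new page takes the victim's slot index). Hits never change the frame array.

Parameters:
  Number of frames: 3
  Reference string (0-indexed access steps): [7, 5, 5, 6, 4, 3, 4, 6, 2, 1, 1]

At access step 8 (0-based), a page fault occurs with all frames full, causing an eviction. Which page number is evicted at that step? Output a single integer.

Step 0: ref 7 -> FAULT, frames=[7,-,-]
Step 1: ref 5 -> FAULT, frames=[7,5,-]
Step 2: ref 5 -> HIT, frames=[7,5,-]
Step 3: ref 6 -> FAULT, frames=[7,5,6]
Step 4: ref 4 -> FAULT, evict 7, frames=[4,5,6]
Step 5: ref 3 -> FAULT, evict 5, frames=[4,3,6]
Step 6: ref 4 -> HIT, frames=[4,3,6]
Step 7: ref 6 -> HIT, frames=[4,3,6]
Step 8: ref 2 -> FAULT, evict 6, frames=[4,3,2]
At step 8: evicted page 6

Answer: 6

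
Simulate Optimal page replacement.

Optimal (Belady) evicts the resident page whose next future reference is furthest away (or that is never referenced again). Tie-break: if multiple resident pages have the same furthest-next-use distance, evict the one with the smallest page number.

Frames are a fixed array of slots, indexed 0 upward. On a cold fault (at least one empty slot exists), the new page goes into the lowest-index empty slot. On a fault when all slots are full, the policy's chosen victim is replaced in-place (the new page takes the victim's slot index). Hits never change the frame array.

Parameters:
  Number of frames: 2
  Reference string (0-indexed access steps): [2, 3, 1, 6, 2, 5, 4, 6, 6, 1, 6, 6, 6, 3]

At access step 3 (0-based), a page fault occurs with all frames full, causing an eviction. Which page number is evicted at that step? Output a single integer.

Step 0: ref 2 -> FAULT, frames=[2,-]
Step 1: ref 3 -> FAULT, frames=[2,3]
Step 2: ref 1 -> FAULT, evict 3, frames=[2,1]
Step 3: ref 6 -> FAULT, evict 1, frames=[2,6]
At step 3: evicted page 1

Answer: 1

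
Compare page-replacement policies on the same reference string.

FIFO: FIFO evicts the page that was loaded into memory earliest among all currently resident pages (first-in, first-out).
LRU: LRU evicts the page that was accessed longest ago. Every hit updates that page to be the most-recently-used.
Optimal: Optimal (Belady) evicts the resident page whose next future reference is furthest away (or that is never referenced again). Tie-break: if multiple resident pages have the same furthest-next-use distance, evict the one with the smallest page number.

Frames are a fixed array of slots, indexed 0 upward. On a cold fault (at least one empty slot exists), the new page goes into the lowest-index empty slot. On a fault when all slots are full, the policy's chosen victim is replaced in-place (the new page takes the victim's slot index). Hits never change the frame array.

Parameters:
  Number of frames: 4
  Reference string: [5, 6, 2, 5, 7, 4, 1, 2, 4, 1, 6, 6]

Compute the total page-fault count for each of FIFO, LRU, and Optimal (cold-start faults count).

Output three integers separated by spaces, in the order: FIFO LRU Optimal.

Answer: 7 8 6

Derivation:
--- FIFO ---
  step 0: ref 5 -> FAULT, frames=[5,-,-,-] (faults so far: 1)
  step 1: ref 6 -> FAULT, frames=[5,6,-,-] (faults so far: 2)
  step 2: ref 2 -> FAULT, frames=[5,6,2,-] (faults so far: 3)
  step 3: ref 5 -> HIT, frames=[5,6,2,-] (faults so far: 3)
  step 4: ref 7 -> FAULT, frames=[5,6,2,7] (faults so far: 4)
  step 5: ref 4 -> FAULT, evict 5, frames=[4,6,2,7] (faults so far: 5)
  step 6: ref 1 -> FAULT, evict 6, frames=[4,1,2,7] (faults so far: 6)
  step 7: ref 2 -> HIT, frames=[4,1,2,7] (faults so far: 6)
  step 8: ref 4 -> HIT, frames=[4,1,2,7] (faults so far: 6)
  step 9: ref 1 -> HIT, frames=[4,1,2,7] (faults so far: 6)
  step 10: ref 6 -> FAULT, evict 2, frames=[4,1,6,7] (faults so far: 7)
  step 11: ref 6 -> HIT, frames=[4,1,6,7] (faults so far: 7)
  FIFO total faults: 7
--- LRU ---
  step 0: ref 5 -> FAULT, frames=[5,-,-,-] (faults so far: 1)
  step 1: ref 6 -> FAULT, frames=[5,6,-,-] (faults so far: 2)
  step 2: ref 2 -> FAULT, frames=[5,6,2,-] (faults so far: 3)
  step 3: ref 5 -> HIT, frames=[5,6,2,-] (faults so far: 3)
  step 4: ref 7 -> FAULT, frames=[5,6,2,7] (faults so far: 4)
  step 5: ref 4 -> FAULT, evict 6, frames=[5,4,2,7] (faults so far: 5)
  step 6: ref 1 -> FAULT, evict 2, frames=[5,4,1,7] (faults so far: 6)
  step 7: ref 2 -> FAULT, evict 5, frames=[2,4,1,7] (faults so far: 7)
  step 8: ref 4 -> HIT, frames=[2,4,1,7] (faults so far: 7)
  step 9: ref 1 -> HIT, frames=[2,4,1,7] (faults so far: 7)
  step 10: ref 6 -> FAULT, evict 7, frames=[2,4,1,6] (faults so far: 8)
  step 11: ref 6 -> HIT, frames=[2,4,1,6] (faults so far: 8)
  LRU total faults: 8
--- Optimal ---
  step 0: ref 5 -> FAULT, frames=[5,-,-,-] (faults so far: 1)
  step 1: ref 6 -> FAULT, frames=[5,6,-,-] (faults so far: 2)
  step 2: ref 2 -> FAULT, frames=[5,6,2,-] (faults so far: 3)
  step 3: ref 5 -> HIT, frames=[5,6,2,-] (faults so far: 3)
  step 4: ref 7 -> FAULT, frames=[5,6,2,7] (faults so far: 4)
  step 5: ref 4 -> FAULT, evict 5, frames=[4,6,2,7] (faults so far: 5)
  step 6: ref 1 -> FAULT, evict 7, frames=[4,6,2,1] (faults so far: 6)
  step 7: ref 2 -> HIT, frames=[4,6,2,1] (faults so far: 6)
  step 8: ref 4 -> HIT, frames=[4,6,2,1] (faults so far: 6)
  step 9: ref 1 -> HIT, frames=[4,6,2,1] (faults so far: 6)
  step 10: ref 6 -> HIT, frames=[4,6,2,1] (faults so far: 6)
  step 11: ref 6 -> HIT, frames=[4,6,2,1] (faults so far: 6)
  Optimal total faults: 6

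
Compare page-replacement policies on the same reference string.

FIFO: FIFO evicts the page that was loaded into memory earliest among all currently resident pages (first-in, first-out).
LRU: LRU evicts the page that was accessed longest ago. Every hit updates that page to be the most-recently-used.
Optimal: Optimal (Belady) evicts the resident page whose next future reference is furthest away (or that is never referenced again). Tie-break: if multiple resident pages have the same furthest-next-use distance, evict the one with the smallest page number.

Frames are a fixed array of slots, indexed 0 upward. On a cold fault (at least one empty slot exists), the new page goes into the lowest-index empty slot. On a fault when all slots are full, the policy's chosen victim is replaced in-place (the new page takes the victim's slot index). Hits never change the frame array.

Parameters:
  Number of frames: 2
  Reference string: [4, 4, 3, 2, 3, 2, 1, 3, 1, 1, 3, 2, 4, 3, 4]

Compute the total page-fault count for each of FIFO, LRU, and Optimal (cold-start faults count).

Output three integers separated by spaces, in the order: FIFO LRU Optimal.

Answer: 8 8 6

Derivation:
--- FIFO ---
  step 0: ref 4 -> FAULT, frames=[4,-] (faults so far: 1)
  step 1: ref 4 -> HIT, frames=[4,-] (faults so far: 1)
  step 2: ref 3 -> FAULT, frames=[4,3] (faults so far: 2)
  step 3: ref 2 -> FAULT, evict 4, frames=[2,3] (faults so far: 3)
  step 4: ref 3 -> HIT, frames=[2,3] (faults so far: 3)
  step 5: ref 2 -> HIT, frames=[2,3] (faults so far: 3)
  step 6: ref 1 -> FAULT, evict 3, frames=[2,1] (faults so far: 4)
  step 7: ref 3 -> FAULT, evict 2, frames=[3,1] (faults so far: 5)
  step 8: ref 1 -> HIT, frames=[3,1] (faults so far: 5)
  step 9: ref 1 -> HIT, frames=[3,1] (faults so far: 5)
  step 10: ref 3 -> HIT, frames=[3,1] (faults so far: 5)
  step 11: ref 2 -> FAULT, evict 1, frames=[3,2] (faults so far: 6)
  step 12: ref 4 -> FAULT, evict 3, frames=[4,2] (faults so far: 7)
  step 13: ref 3 -> FAULT, evict 2, frames=[4,3] (faults so far: 8)
  step 14: ref 4 -> HIT, frames=[4,3] (faults so far: 8)
  FIFO total faults: 8
--- LRU ---
  step 0: ref 4 -> FAULT, frames=[4,-] (faults so far: 1)
  step 1: ref 4 -> HIT, frames=[4,-] (faults so far: 1)
  step 2: ref 3 -> FAULT, frames=[4,3] (faults so far: 2)
  step 3: ref 2 -> FAULT, evict 4, frames=[2,3] (faults so far: 3)
  step 4: ref 3 -> HIT, frames=[2,3] (faults so far: 3)
  step 5: ref 2 -> HIT, frames=[2,3] (faults so far: 3)
  step 6: ref 1 -> FAULT, evict 3, frames=[2,1] (faults so far: 4)
  step 7: ref 3 -> FAULT, evict 2, frames=[3,1] (faults so far: 5)
  step 8: ref 1 -> HIT, frames=[3,1] (faults so far: 5)
  step 9: ref 1 -> HIT, frames=[3,1] (faults so far: 5)
  step 10: ref 3 -> HIT, frames=[3,1] (faults so far: 5)
  step 11: ref 2 -> FAULT, evict 1, frames=[3,2] (faults so far: 6)
  step 12: ref 4 -> FAULT, evict 3, frames=[4,2] (faults so far: 7)
  step 13: ref 3 -> FAULT, evict 2, frames=[4,3] (faults so far: 8)
  step 14: ref 4 -> HIT, frames=[4,3] (faults so far: 8)
  LRU total faults: 8
--- Optimal ---
  step 0: ref 4 -> FAULT, frames=[4,-] (faults so far: 1)
  step 1: ref 4 -> HIT, frames=[4,-] (faults so far: 1)
  step 2: ref 3 -> FAULT, frames=[4,3] (faults so far: 2)
  step 3: ref 2 -> FAULT, evict 4, frames=[2,3] (faults so far: 3)
  step 4: ref 3 -> HIT, frames=[2,3] (faults so far: 3)
  step 5: ref 2 -> HIT, frames=[2,3] (faults so far: 3)
  step 6: ref 1 -> FAULT, evict 2, frames=[1,3] (faults so far: 4)
  step 7: ref 3 -> HIT, frames=[1,3] (faults so far: 4)
  step 8: ref 1 -> HIT, frames=[1,3] (faults so far: 4)
  step 9: ref 1 -> HIT, frames=[1,3] (faults so far: 4)
  step 10: ref 3 -> HIT, frames=[1,3] (faults so far: 4)
  step 11: ref 2 -> FAULT, evict 1, frames=[2,3] (faults so far: 5)
  step 12: ref 4 -> FAULT, evict 2, frames=[4,3] (faults so far: 6)
  step 13: ref 3 -> HIT, frames=[4,3] (faults so far: 6)
  step 14: ref 4 -> HIT, frames=[4,3] (faults so far: 6)
  Optimal total faults: 6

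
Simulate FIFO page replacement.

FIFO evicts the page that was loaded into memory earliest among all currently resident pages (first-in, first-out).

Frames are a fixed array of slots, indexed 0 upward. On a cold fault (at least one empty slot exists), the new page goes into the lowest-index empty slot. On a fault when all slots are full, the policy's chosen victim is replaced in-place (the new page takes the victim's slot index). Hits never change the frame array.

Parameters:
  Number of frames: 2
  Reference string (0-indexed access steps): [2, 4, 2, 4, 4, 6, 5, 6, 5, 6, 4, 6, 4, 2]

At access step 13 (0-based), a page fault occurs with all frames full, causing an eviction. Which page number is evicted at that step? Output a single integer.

Step 0: ref 2 -> FAULT, frames=[2,-]
Step 1: ref 4 -> FAULT, frames=[2,4]
Step 2: ref 2 -> HIT, frames=[2,4]
Step 3: ref 4 -> HIT, frames=[2,4]
Step 4: ref 4 -> HIT, frames=[2,4]
Step 5: ref 6 -> FAULT, evict 2, frames=[6,4]
Step 6: ref 5 -> FAULT, evict 4, frames=[6,5]
Step 7: ref 6 -> HIT, frames=[6,5]
Step 8: ref 5 -> HIT, frames=[6,5]
Step 9: ref 6 -> HIT, frames=[6,5]
Step 10: ref 4 -> FAULT, evict 6, frames=[4,5]
Step 11: ref 6 -> FAULT, evict 5, frames=[4,6]
Step 12: ref 4 -> HIT, frames=[4,6]
Step 13: ref 2 -> FAULT, evict 4, frames=[2,6]
At step 13: evicted page 4

Answer: 4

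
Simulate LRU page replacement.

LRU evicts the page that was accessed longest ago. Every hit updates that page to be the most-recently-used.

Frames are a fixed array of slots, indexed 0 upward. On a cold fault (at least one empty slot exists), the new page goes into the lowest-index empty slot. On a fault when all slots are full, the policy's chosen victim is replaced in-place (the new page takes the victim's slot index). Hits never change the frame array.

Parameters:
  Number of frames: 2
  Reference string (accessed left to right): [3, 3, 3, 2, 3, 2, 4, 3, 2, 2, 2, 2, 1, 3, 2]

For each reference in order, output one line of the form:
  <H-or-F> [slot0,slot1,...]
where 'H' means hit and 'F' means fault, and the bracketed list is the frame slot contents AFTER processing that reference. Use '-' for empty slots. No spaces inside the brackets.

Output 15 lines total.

F [3,-]
H [3,-]
H [3,-]
F [3,2]
H [3,2]
H [3,2]
F [4,2]
F [4,3]
F [2,3]
H [2,3]
H [2,3]
H [2,3]
F [2,1]
F [3,1]
F [3,2]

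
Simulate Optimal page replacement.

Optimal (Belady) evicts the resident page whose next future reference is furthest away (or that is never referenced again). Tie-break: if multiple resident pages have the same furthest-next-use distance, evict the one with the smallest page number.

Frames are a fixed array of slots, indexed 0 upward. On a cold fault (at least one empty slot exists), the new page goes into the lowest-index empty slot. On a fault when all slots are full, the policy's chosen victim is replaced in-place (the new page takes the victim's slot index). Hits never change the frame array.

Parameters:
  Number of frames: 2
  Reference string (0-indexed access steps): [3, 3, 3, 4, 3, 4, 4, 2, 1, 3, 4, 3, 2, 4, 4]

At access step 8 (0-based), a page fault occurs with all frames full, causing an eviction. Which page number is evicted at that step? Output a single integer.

Step 0: ref 3 -> FAULT, frames=[3,-]
Step 1: ref 3 -> HIT, frames=[3,-]
Step 2: ref 3 -> HIT, frames=[3,-]
Step 3: ref 4 -> FAULT, frames=[3,4]
Step 4: ref 3 -> HIT, frames=[3,4]
Step 5: ref 4 -> HIT, frames=[3,4]
Step 6: ref 4 -> HIT, frames=[3,4]
Step 7: ref 2 -> FAULT, evict 4, frames=[3,2]
Step 8: ref 1 -> FAULT, evict 2, frames=[3,1]
At step 8: evicted page 2

Answer: 2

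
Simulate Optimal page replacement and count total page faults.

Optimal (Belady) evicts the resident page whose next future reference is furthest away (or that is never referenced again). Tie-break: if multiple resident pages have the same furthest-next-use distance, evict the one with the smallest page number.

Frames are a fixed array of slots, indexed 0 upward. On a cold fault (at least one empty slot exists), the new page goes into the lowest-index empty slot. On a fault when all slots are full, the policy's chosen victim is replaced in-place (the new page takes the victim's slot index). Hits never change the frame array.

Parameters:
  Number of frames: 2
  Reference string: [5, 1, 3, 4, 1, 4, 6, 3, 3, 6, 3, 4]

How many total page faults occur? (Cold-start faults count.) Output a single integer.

Step 0: ref 5 → FAULT, frames=[5,-]
Step 1: ref 1 → FAULT, frames=[5,1]
Step 2: ref 3 → FAULT (evict 5), frames=[3,1]
Step 3: ref 4 → FAULT (evict 3), frames=[4,1]
Step 4: ref 1 → HIT, frames=[4,1]
Step 5: ref 4 → HIT, frames=[4,1]
Step 6: ref 6 → FAULT (evict 1), frames=[4,6]
Step 7: ref 3 → FAULT (evict 4), frames=[3,6]
Step 8: ref 3 → HIT, frames=[3,6]
Step 9: ref 6 → HIT, frames=[3,6]
Step 10: ref 3 → HIT, frames=[3,6]
Step 11: ref 4 → FAULT (evict 3), frames=[4,6]
Total faults: 7

Answer: 7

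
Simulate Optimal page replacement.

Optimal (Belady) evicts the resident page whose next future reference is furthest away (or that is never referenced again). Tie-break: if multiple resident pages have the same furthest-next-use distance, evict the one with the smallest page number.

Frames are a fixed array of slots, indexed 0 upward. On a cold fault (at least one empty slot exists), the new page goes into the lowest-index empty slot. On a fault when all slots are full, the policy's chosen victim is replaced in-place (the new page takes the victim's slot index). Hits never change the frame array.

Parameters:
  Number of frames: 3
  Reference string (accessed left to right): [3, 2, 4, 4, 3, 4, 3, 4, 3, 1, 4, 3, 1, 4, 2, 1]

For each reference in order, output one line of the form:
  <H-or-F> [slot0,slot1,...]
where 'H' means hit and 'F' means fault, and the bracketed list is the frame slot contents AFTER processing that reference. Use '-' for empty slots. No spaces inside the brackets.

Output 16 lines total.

F [3,-,-]
F [3,2,-]
F [3,2,4]
H [3,2,4]
H [3,2,4]
H [3,2,4]
H [3,2,4]
H [3,2,4]
H [3,2,4]
F [3,1,4]
H [3,1,4]
H [3,1,4]
H [3,1,4]
H [3,1,4]
F [2,1,4]
H [2,1,4]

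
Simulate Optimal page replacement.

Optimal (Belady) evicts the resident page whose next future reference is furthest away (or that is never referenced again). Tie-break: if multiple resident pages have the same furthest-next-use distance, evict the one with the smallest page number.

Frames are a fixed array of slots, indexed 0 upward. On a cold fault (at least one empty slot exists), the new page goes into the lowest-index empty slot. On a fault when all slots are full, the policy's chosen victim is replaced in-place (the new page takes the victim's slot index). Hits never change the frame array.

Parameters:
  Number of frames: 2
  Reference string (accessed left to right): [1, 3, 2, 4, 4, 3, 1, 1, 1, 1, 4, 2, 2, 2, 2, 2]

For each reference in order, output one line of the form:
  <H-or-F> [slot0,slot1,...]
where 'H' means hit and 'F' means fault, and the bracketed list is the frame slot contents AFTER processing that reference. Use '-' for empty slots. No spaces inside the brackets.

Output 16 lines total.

F [1,-]
F [1,3]
F [2,3]
F [4,3]
H [4,3]
H [4,3]
F [4,1]
H [4,1]
H [4,1]
H [4,1]
H [4,1]
F [4,2]
H [4,2]
H [4,2]
H [4,2]
H [4,2]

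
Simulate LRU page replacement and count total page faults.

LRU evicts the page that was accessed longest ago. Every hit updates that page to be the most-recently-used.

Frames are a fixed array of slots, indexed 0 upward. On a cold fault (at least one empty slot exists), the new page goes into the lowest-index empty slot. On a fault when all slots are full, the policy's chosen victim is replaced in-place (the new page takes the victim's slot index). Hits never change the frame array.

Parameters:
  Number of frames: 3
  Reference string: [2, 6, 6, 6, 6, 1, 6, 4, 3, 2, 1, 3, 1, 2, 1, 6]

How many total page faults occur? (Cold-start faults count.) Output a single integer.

Answer: 8

Derivation:
Step 0: ref 2 → FAULT, frames=[2,-,-]
Step 1: ref 6 → FAULT, frames=[2,6,-]
Step 2: ref 6 → HIT, frames=[2,6,-]
Step 3: ref 6 → HIT, frames=[2,6,-]
Step 4: ref 6 → HIT, frames=[2,6,-]
Step 5: ref 1 → FAULT, frames=[2,6,1]
Step 6: ref 6 → HIT, frames=[2,6,1]
Step 7: ref 4 → FAULT (evict 2), frames=[4,6,1]
Step 8: ref 3 → FAULT (evict 1), frames=[4,6,3]
Step 9: ref 2 → FAULT (evict 6), frames=[4,2,3]
Step 10: ref 1 → FAULT (evict 4), frames=[1,2,3]
Step 11: ref 3 → HIT, frames=[1,2,3]
Step 12: ref 1 → HIT, frames=[1,2,3]
Step 13: ref 2 → HIT, frames=[1,2,3]
Step 14: ref 1 → HIT, frames=[1,2,3]
Step 15: ref 6 → FAULT (evict 3), frames=[1,2,6]
Total faults: 8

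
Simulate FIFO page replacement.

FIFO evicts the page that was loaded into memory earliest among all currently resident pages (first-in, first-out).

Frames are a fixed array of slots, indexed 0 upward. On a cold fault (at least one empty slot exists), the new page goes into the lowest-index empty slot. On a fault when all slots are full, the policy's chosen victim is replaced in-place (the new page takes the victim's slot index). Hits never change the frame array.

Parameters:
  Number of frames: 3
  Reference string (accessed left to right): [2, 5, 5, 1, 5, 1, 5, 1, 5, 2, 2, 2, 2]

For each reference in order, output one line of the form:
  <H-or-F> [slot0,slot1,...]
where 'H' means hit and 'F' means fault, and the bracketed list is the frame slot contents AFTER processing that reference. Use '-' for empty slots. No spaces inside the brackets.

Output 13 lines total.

F [2,-,-]
F [2,5,-]
H [2,5,-]
F [2,5,1]
H [2,5,1]
H [2,5,1]
H [2,5,1]
H [2,5,1]
H [2,5,1]
H [2,5,1]
H [2,5,1]
H [2,5,1]
H [2,5,1]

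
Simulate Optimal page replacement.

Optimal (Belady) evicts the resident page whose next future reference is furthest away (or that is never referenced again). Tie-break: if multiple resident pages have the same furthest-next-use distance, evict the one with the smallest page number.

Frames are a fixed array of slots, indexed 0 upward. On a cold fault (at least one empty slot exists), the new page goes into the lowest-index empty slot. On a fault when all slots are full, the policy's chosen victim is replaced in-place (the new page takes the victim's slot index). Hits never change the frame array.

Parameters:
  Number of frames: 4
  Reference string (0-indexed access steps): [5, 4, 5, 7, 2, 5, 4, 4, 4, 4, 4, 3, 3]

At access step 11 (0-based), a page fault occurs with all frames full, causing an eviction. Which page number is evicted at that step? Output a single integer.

Step 0: ref 5 -> FAULT, frames=[5,-,-,-]
Step 1: ref 4 -> FAULT, frames=[5,4,-,-]
Step 2: ref 5 -> HIT, frames=[5,4,-,-]
Step 3: ref 7 -> FAULT, frames=[5,4,7,-]
Step 4: ref 2 -> FAULT, frames=[5,4,7,2]
Step 5: ref 5 -> HIT, frames=[5,4,7,2]
Step 6: ref 4 -> HIT, frames=[5,4,7,2]
Step 7: ref 4 -> HIT, frames=[5,4,7,2]
Step 8: ref 4 -> HIT, frames=[5,4,7,2]
Step 9: ref 4 -> HIT, frames=[5,4,7,2]
Step 10: ref 4 -> HIT, frames=[5,4,7,2]
Step 11: ref 3 -> FAULT, evict 2, frames=[5,4,7,3]
At step 11: evicted page 2

Answer: 2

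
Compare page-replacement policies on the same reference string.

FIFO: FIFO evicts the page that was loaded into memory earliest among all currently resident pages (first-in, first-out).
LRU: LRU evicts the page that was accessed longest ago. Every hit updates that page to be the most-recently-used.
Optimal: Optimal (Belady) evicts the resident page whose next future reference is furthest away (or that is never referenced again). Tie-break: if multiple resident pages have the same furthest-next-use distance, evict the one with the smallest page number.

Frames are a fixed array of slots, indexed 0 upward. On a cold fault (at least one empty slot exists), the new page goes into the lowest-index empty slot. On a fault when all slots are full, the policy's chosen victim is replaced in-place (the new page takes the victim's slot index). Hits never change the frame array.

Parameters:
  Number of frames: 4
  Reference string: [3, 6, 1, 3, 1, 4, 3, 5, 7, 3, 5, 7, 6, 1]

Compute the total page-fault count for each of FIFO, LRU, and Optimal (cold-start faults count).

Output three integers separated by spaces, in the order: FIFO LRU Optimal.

Answer: 9 8 7

Derivation:
--- FIFO ---
  step 0: ref 3 -> FAULT, frames=[3,-,-,-] (faults so far: 1)
  step 1: ref 6 -> FAULT, frames=[3,6,-,-] (faults so far: 2)
  step 2: ref 1 -> FAULT, frames=[3,6,1,-] (faults so far: 3)
  step 3: ref 3 -> HIT, frames=[3,6,1,-] (faults so far: 3)
  step 4: ref 1 -> HIT, frames=[3,6,1,-] (faults so far: 3)
  step 5: ref 4 -> FAULT, frames=[3,6,1,4] (faults so far: 4)
  step 6: ref 3 -> HIT, frames=[3,6,1,4] (faults so far: 4)
  step 7: ref 5 -> FAULT, evict 3, frames=[5,6,1,4] (faults so far: 5)
  step 8: ref 7 -> FAULT, evict 6, frames=[5,7,1,4] (faults so far: 6)
  step 9: ref 3 -> FAULT, evict 1, frames=[5,7,3,4] (faults so far: 7)
  step 10: ref 5 -> HIT, frames=[5,7,3,4] (faults so far: 7)
  step 11: ref 7 -> HIT, frames=[5,7,3,4] (faults so far: 7)
  step 12: ref 6 -> FAULT, evict 4, frames=[5,7,3,6] (faults so far: 8)
  step 13: ref 1 -> FAULT, evict 5, frames=[1,7,3,6] (faults so far: 9)
  FIFO total faults: 9
--- LRU ---
  step 0: ref 3 -> FAULT, frames=[3,-,-,-] (faults so far: 1)
  step 1: ref 6 -> FAULT, frames=[3,6,-,-] (faults so far: 2)
  step 2: ref 1 -> FAULT, frames=[3,6,1,-] (faults so far: 3)
  step 3: ref 3 -> HIT, frames=[3,6,1,-] (faults so far: 3)
  step 4: ref 1 -> HIT, frames=[3,6,1,-] (faults so far: 3)
  step 5: ref 4 -> FAULT, frames=[3,6,1,4] (faults so far: 4)
  step 6: ref 3 -> HIT, frames=[3,6,1,4] (faults so far: 4)
  step 7: ref 5 -> FAULT, evict 6, frames=[3,5,1,4] (faults so far: 5)
  step 8: ref 7 -> FAULT, evict 1, frames=[3,5,7,4] (faults so far: 6)
  step 9: ref 3 -> HIT, frames=[3,5,7,4] (faults so far: 6)
  step 10: ref 5 -> HIT, frames=[3,5,7,4] (faults so far: 6)
  step 11: ref 7 -> HIT, frames=[3,5,7,4] (faults so far: 6)
  step 12: ref 6 -> FAULT, evict 4, frames=[3,5,7,6] (faults so far: 7)
  step 13: ref 1 -> FAULT, evict 3, frames=[1,5,7,6] (faults so far: 8)
  LRU total faults: 8
--- Optimal ---
  step 0: ref 3 -> FAULT, frames=[3,-,-,-] (faults so far: 1)
  step 1: ref 6 -> FAULT, frames=[3,6,-,-] (faults so far: 2)
  step 2: ref 1 -> FAULT, frames=[3,6,1,-] (faults so far: 3)
  step 3: ref 3 -> HIT, frames=[3,6,1,-] (faults so far: 3)
  step 4: ref 1 -> HIT, frames=[3,6,1,-] (faults so far: 3)
  step 5: ref 4 -> FAULT, frames=[3,6,1,4] (faults so far: 4)
  step 6: ref 3 -> HIT, frames=[3,6,1,4] (faults so far: 4)
  step 7: ref 5 -> FAULT, evict 4, frames=[3,6,1,5] (faults so far: 5)
  step 8: ref 7 -> FAULT, evict 1, frames=[3,6,7,5] (faults so far: 6)
  step 9: ref 3 -> HIT, frames=[3,6,7,5] (faults so far: 6)
  step 10: ref 5 -> HIT, frames=[3,6,7,5] (faults so far: 6)
  step 11: ref 7 -> HIT, frames=[3,6,7,5] (faults so far: 6)
  step 12: ref 6 -> HIT, frames=[3,6,7,5] (faults so far: 6)
  step 13: ref 1 -> FAULT, evict 3, frames=[1,6,7,5] (faults so far: 7)
  Optimal total faults: 7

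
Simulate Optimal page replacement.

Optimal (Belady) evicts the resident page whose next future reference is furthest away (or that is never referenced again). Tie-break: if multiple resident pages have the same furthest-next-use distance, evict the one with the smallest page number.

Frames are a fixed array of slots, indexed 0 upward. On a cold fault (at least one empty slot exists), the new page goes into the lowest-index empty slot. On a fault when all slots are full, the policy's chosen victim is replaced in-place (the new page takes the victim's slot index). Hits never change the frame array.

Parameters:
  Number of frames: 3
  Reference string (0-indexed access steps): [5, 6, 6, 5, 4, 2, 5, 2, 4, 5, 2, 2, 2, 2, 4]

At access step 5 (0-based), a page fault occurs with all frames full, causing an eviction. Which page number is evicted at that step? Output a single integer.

Answer: 6

Derivation:
Step 0: ref 5 -> FAULT, frames=[5,-,-]
Step 1: ref 6 -> FAULT, frames=[5,6,-]
Step 2: ref 6 -> HIT, frames=[5,6,-]
Step 3: ref 5 -> HIT, frames=[5,6,-]
Step 4: ref 4 -> FAULT, frames=[5,6,4]
Step 5: ref 2 -> FAULT, evict 6, frames=[5,2,4]
At step 5: evicted page 6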